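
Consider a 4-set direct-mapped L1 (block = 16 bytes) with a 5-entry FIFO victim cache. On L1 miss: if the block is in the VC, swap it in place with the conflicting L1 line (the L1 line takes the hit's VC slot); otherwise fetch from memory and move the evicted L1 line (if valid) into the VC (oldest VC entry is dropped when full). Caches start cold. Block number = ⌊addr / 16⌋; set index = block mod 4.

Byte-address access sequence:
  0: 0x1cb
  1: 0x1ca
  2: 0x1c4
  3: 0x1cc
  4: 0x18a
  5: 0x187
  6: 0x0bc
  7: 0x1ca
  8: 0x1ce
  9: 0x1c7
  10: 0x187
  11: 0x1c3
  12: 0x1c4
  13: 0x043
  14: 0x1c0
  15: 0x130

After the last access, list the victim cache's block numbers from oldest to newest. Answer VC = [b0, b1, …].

VC = [24, 4, 11]

  [0] addr=0x1cb blk=28 s=0: MISS | VC []
  [1] addr=0x1ca blk=28 s=0: L1-HIT | VC []
  [2] addr=0x1c4 blk=28 s=0: L1-HIT | VC []
  [3] addr=0x1cc blk=28 s=0: L1-HIT | VC []
  [4] addr=0x18a blk=24 s=0: MISS | VC [28]
  [5] addr=0x187 blk=24 s=0: L1-HIT | VC [28]
  [6] addr=0xbc blk=11 s=3: MISS | VC [28]
  [7] addr=0x1ca blk=28 s=0: VC-HIT | VC [24]
  [8] addr=0x1ce blk=28 s=0: L1-HIT | VC [24]
  [9] addr=0x1c7 blk=28 s=0: L1-HIT | VC [24]
  [10] addr=0x187 blk=24 s=0: VC-HIT | VC [28]
  [11] addr=0x1c3 blk=28 s=0: VC-HIT | VC [24]
  [12] addr=0x1c4 blk=28 s=0: L1-HIT | VC [24]
  [13] addr=0x43 blk=4 s=0: MISS | VC [24, 28]
  [14] addr=0x1c0 blk=28 s=0: VC-HIT | VC [24, 4]
  [15] addr=0x130 blk=19 s=3: MISS | VC [24, 4, 11]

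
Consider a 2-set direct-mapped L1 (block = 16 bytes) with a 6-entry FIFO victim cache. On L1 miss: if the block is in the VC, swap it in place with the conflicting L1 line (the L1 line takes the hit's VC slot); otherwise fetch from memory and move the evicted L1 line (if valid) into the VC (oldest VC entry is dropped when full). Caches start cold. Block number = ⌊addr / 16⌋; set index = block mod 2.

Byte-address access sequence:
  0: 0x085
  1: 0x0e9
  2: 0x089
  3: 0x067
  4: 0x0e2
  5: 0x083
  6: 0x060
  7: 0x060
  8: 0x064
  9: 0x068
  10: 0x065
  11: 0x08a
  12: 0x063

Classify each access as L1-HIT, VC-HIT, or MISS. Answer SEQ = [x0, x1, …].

0: 0x85 (blk 8, set 0) → MISS  vc=[]
1: 0xe9 (blk 14, set 0) → MISS  vc=[8]
2: 0x89 (blk 8, set 0) → VC-HIT  vc=[14]
3: 0x67 (blk 6, set 0) → MISS  vc=[14, 8]
4: 0xe2 (blk 14, set 0) → VC-HIT  vc=[6, 8]
5: 0x83 (blk 8, set 0) → VC-HIT  vc=[6, 14]
6: 0x60 (blk 6, set 0) → VC-HIT  vc=[8, 14]
7: 0x60 (blk 6, set 0) → L1-HIT  vc=[8, 14]
8: 0x64 (blk 6, set 0) → L1-HIT  vc=[8, 14]
9: 0x68 (blk 6, set 0) → L1-HIT  vc=[8, 14]
10: 0x65 (blk 6, set 0) → L1-HIT  vc=[8, 14]
11: 0x8a (blk 8, set 0) → VC-HIT  vc=[6, 14]
12: 0x63 (blk 6, set 0) → VC-HIT  vc=[8, 14]

SEQ = [MISS, MISS, VC-HIT, MISS, VC-HIT, VC-HIT, VC-HIT, L1-HIT, L1-HIT, L1-HIT, L1-HIT, VC-HIT, VC-HIT]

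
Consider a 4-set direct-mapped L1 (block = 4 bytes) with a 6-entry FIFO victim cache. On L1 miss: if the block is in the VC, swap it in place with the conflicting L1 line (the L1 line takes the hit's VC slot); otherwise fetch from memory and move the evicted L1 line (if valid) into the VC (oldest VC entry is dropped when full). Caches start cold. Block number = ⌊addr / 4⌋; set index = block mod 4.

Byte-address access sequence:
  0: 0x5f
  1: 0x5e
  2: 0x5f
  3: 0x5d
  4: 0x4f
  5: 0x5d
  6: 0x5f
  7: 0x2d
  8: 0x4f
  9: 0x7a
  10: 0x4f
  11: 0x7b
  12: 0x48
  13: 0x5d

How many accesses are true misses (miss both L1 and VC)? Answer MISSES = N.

MISSES = 5

#0 0x5f→b23/s3 MISS; vc=[]
#1 0x5e→b23/s3 L1-HIT; vc=[]
#2 0x5f→b23/s3 L1-HIT; vc=[]
#3 0x5d→b23/s3 L1-HIT; vc=[]
#4 0x4f→b19/s3 MISS; vc=[23]
#5 0x5d→b23/s3 VC-HIT; vc=[19]
#6 0x5f→b23/s3 L1-HIT; vc=[19]
#7 0x2d→b11/s3 MISS; vc=[19,23]
#8 0x4f→b19/s3 VC-HIT; vc=[11,23]
#9 0x7a→b30/s2 MISS; vc=[11,23]
#10 0x4f→b19/s3 L1-HIT; vc=[11,23]
#11 0x7b→b30/s2 L1-HIT; vc=[11,23]
#12 0x48→b18/s2 MISS; vc=[11,23,30]
#13 0x5d→b23/s3 VC-HIT; vc=[11,19,30]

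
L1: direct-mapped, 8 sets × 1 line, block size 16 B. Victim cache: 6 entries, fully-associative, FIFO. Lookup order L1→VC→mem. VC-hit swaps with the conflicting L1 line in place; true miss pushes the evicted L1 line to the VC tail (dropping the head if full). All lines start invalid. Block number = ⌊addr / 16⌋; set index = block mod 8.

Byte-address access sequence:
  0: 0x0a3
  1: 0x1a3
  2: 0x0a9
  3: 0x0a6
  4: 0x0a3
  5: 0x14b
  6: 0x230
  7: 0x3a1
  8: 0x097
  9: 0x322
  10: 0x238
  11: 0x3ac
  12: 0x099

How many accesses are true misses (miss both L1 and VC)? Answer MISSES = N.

MISSES = 7

#0 0xa3→b10/s2 MISS; vc=[]
#1 0x1a3→b26/s2 MISS; vc=[10]
#2 0xa9→b10/s2 VC-HIT; vc=[26]
#3 0xa6→b10/s2 L1-HIT; vc=[26]
#4 0xa3→b10/s2 L1-HIT; vc=[26]
#5 0x14b→b20/s4 MISS; vc=[26]
#6 0x230→b35/s3 MISS; vc=[26]
#7 0x3a1→b58/s2 MISS; vc=[26,10]
#8 0x97→b9/s1 MISS; vc=[26,10]
#9 0x322→b50/s2 MISS; vc=[26,10,58]
#10 0x238→b35/s3 L1-HIT; vc=[26,10,58]
#11 0x3ac→b58/s2 VC-HIT; vc=[26,10,50]
#12 0x99→b9/s1 L1-HIT; vc=[26,10,50]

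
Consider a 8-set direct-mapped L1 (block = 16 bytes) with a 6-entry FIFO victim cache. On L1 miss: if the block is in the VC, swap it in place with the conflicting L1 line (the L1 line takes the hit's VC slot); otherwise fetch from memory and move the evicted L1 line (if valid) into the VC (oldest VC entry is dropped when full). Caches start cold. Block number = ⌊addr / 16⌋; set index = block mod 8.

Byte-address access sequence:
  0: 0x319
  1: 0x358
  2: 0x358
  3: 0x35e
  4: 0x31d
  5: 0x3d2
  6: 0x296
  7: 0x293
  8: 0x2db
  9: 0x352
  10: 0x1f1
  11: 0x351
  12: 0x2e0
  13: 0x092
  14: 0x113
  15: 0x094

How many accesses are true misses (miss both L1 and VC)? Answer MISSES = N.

0: 0x319 (blk 49, set 1) → MISS  vc=[]
1: 0x358 (blk 53, set 5) → MISS  vc=[]
2: 0x358 (blk 53, set 5) → L1-HIT  vc=[]
3: 0x35e (blk 53, set 5) → L1-HIT  vc=[]
4: 0x31d (blk 49, set 1) → L1-HIT  vc=[]
5: 0x3d2 (blk 61, set 5) → MISS  vc=[53]
6: 0x296 (blk 41, set 1) → MISS  vc=[53, 49]
7: 0x293 (blk 41, set 1) → L1-HIT  vc=[53, 49]
8: 0x2db (blk 45, set 5) → MISS  vc=[53, 49, 61]
9: 0x352 (blk 53, set 5) → VC-HIT  vc=[45, 49, 61]
10: 0x1f1 (blk 31, set 7) → MISS  vc=[45, 49, 61]
11: 0x351 (blk 53, set 5) → L1-HIT  vc=[45, 49, 61]
12: 0x2e0 (blk 46, set 6) → MISS  vc=[45, 49, 61]
13: 0x92 (blk 9, set 1) → MISS  vc=[45, 49, 61, 41]
14: 0x113 (blk 17, set 1) → MISS  vc=[45, 49, 61, 41, 9]
15: 0x94 (blk 9, set 1) → VC-HIT  vc=[45, 49, 61, 41, 17]

MISSES = 9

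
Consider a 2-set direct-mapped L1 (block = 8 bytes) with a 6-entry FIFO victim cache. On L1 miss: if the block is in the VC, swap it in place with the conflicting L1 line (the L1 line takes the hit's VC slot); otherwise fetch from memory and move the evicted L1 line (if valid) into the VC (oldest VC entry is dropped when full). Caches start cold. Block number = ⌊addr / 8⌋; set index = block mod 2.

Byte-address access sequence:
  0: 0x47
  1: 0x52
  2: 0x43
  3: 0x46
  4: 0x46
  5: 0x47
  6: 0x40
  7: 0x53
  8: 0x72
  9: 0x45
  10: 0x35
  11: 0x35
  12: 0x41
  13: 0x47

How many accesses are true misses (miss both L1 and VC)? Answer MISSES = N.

  [0] addr=0x47 blk=8 s=0: MISS | VC []
  [1] addr=0x52 blk=10 s=0: MISS | VC [8]
  [2] addr=0x43 blk=8 s=0: VC-HIT | VC [10]
  [3] addr=0x46 blk=8 s=0: L1-HIT | VC [10]
  [4] addr=0x46 blk=8 s=0: L1-HIT | VC [10]
  [5] addr=0x47 blk=8 s=0: L1-HIT | VC [10]
  [6] addr=0x40 blk=8 s=0: L1-HIT | VC [10]
  [7] addr=0x53 blk=10 s=0: VC-HIT | VC [8]
  [8] addr=0x72 blk=14 s=0: MISS | VC [8, 10]
  [9] addr=0x45 blk=8 s=0: VC-HIT | VC [14, 10]
  [10] addr=0x35 blk=6 s=0: MISS | VC [14, 10, 8]
  [11] addr=0x35 blk=6 s=0: L1-HIT | VC [14, 10, 8]
  [12] addr=0x41 blk=8 s=0: VC-HIT | VC [14, 10, 6]
  [13] addr=0x47 blk=8 s=0: L1-HIT | VC [14, 10, 6]

MISSES = 4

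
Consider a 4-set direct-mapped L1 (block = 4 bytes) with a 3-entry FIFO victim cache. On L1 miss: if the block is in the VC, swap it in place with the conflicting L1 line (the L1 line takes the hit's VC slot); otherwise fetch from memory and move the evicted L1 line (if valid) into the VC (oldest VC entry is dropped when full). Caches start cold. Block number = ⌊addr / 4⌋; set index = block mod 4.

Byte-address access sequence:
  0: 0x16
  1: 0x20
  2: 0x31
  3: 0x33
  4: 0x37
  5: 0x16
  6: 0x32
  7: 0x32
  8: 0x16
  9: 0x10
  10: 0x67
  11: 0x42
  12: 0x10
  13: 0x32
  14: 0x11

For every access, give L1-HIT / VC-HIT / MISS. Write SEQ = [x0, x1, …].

0: 0x16 (blk 5, set 1) → MISS  vc=[]
1: 0x20 (blk 8, set 0) → MISS  vc=[]
2: 0x31 (blk 12, set 0) → MISS  vc=[8]
3: 0x33 (blk 12, set 0) → L1-HIT  vc=[8]
4: 0x37 (blk 13, set 1) → MISS  vc=[8, 5]
5: 0x16 (blk 5, set 1) → VC-HIT  vc=[8, 13]
6: 0x32 (blk 12, set 0) → L1-HIT  vc=[8, 13]
7: 0x32 (blk 12, set 0) → L1-HIT  vc=[8, 13]
8: 0x16 (blk 5, set 1) → L1-HIT  vc=[8, 13]
9: 0x10 (blk 4, set 0) → MISS  vc=[8, 13, 12]
10: 0x67 (blk 25, set 1) → MISS  vc=[13, 12, 5]
11: 0x42 (blk 16, set 0) → MISS  vc=[12, 5, 4]
12: 0x10 (blk 4, set 0) → VC-HIT  vc=[12, 5, 16]
13: 0x32 (blk 12, set 0) → VC-HIT  vc=[4, 5, 16]
14: 0x11 (blk 4, set 0) → VC-HIT  vc=[12, 5, 16]

SEQ = [MISS, MISS, MISS, L1-HIT, MISS, VC-HIT, L1-HIT, L1-HIT, L1-HIT, MISS, MISS, MISS, VC-HIT, VC-HIT, VC-HIT]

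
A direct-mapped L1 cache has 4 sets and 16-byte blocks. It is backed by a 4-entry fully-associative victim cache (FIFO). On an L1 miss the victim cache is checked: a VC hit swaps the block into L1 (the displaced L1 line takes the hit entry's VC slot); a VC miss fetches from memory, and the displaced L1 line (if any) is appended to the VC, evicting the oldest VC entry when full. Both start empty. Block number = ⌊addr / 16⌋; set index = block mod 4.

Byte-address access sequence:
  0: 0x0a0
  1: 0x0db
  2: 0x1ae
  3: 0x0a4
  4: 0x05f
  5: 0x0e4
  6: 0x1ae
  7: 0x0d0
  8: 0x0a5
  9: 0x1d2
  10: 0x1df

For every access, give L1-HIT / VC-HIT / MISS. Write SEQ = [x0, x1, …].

SEQ = [MISS, MISS, MISS, VC-HIT, MISS, MISS, VC-HIT, VC-HIT, VC-HIT, MISS, L1-HIT]

#0 0xa0→b10/s2 MISS; vc=[]
#1 0xdb→b13/s1 MISS; vc=[]
#2 0x1ae→b26/s2 MISS; vc=[10]
#3 0xa4→b10/s2 VC-HIT; vc=[26]
#4 0x5f→b5/s1 MISS; vc=[26,13]
#5 0xe4→b14/s2 MISS; vc=[26,13,10]
#6 0x1ae→b26/s2 VC-HIT; vc=[14,13,10]
#7 0xd0→b13/s1 VC-HIT; vc=[14,5,10]
#8 0xa5→b10/s2 VC-HIT; vc=[14,5,26]
#9 0x1d2→b29/s1 MISS; vc=[14,5,26,13]
#10 0x1df→b29/s1 L1-HIT; vc=[14,5,26,13]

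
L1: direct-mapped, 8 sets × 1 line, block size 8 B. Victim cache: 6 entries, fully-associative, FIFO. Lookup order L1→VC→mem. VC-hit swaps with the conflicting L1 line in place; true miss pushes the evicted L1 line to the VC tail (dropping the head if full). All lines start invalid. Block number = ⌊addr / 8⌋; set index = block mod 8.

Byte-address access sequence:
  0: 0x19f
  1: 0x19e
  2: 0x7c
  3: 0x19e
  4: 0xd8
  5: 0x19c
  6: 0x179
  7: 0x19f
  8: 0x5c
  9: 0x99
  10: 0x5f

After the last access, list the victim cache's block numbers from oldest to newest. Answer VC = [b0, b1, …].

  [0] addr=0x19f blk=51 s=3: MISS | VC []
  [1] addr=0x19e blk=51 s=3: L1-HIT | VC []
  [2] addr=0x7c blk=15 s=7: MISS | VC []
  [3] addr=0x19e blk=51 s=3: L1-HIT | VC []
  [4] addr=0xd8 blk=27 s=3: MISS | VC [51]
  [5] addr=0x19c blk=51 s=3: VC-HIT | VC [27]
  [6] addr=0x179 blk=47 s=7: MISS | VC [27, 15]
  [7] addr=0x19f blk=51 s=3: L1-HIT | VC [27, 15]
  [8] addr=0x5c blk=11 s=3: MISS | VC [27, 15, 51]
  [9] addr=0x99 blk=19 s=3: MISS | VC [27, 15, 51, 11]
  [10] addr=0x5f blk=11 s=3: VC-HIT | VC [27, 15, 51, 19]

VC = [27, 15, 51, 19]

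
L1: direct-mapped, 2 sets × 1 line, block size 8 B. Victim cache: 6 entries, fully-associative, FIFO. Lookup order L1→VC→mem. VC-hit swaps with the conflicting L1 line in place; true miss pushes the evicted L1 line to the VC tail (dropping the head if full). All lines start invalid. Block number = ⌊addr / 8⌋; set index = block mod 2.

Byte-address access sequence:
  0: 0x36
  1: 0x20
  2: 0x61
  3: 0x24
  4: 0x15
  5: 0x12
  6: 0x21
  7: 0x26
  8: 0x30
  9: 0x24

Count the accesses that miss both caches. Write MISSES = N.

MISSES = 4

0: 0x36 (blk 6, set 0) → MISS  vc=[]
1: 0x20 (blk 4, set 0) → MISS  vc=[6]
2: 0x61 (blk 12, set 0) → MISS  vc=[6, 4]
3: 0x24 (blk 4, set 0) → VC-HIT  vc=[6, 12]
4: 0x15 (blk 2, set 0) → MISS  vc=[6, 12, 4]
5: 0x12 (blk 2, set 0) → L1-HIT  vc=[6, 12, 4]
6: 0x21 (blk 4, set 0) → VC-HIT  vc=[6, 12, 2]
7: 0x26 (blk 4, set 0) → L1-HIT  vc=[6, 12, 2]
8: 0x30 (blk 6, set 0) → VC-HIT  vc=[4, 12, 2]
9: 0x24 (blk 4, set 0) → VC-HIT  vc=[6, 12, 2]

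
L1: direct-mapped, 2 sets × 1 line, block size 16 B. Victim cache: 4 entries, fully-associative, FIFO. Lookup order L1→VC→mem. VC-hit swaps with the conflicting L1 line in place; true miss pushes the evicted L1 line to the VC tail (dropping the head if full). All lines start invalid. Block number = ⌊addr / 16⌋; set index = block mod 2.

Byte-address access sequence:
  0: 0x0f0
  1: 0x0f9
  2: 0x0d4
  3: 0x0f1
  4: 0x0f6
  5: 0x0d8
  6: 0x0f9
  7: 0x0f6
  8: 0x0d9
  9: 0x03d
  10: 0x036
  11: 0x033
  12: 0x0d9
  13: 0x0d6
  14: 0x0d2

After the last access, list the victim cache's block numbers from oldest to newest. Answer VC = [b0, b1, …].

VC = [15, 3]

  [0] addr=0xf0 blk=15 s=1: MISS | VC []
  [1] addr=0xf9 blk=15 s=1: L1-HIT | VC []
  [2] addr=0xd4 blk=13 s=1: MISS | VC [15]
  [3] addr=0xf1 blk=15 s=1: VC-HIT | VC [13]
  [4] addr=0xf6 blk=15 s=1: L1-HIT | VC [13]
  [5] addr=0xd8 blk=13 s=1: VC-HIT | VC [15]
  [6] addr=0xf9 blk=15 s=1: VC-HIT | VC [13]
  [7] addr=0xf6 blk=15 s=1: L1-HIT | VC [13]
  [8] addr=0xd9 blk=13 s=1: VC-HIT | VC [15]
  [9] addr=0x3d blk=3 s=1: MISS | VC [15, 13]
  [10] addr=0x36 blk=3 s=1: L1-HIT | VC [15, 13]
  [11] addr=0x33 blk=3 s=1: L1-HIT | VC [15, 13]
  [12] addr=0xd9 blk=13 s=1: VC-HIT | VC [15, 3]
  [13] addr=0xd6 blk=13 s=1: L1-HIT | VC [15, 3]
  [14] addr=0xd2 blk=13 s=1: L1-HIT | VC [15, 3]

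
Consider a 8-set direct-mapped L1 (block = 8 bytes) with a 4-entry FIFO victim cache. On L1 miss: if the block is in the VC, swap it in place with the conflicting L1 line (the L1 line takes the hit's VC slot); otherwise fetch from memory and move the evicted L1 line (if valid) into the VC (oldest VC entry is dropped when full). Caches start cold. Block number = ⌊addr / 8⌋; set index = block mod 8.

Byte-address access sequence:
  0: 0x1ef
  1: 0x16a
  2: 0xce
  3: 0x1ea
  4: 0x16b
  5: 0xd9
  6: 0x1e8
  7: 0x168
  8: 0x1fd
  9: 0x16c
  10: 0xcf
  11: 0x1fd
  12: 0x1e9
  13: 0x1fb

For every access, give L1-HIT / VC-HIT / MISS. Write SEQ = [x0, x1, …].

SEQ = [MISS, MISS, MISS, VC-HIT, VC-HIT, MISS, VC-HIT, VC-HIT, MISS, L1-HIT, L1-HIT, L1-HIT, VC-HIT, L1-HIT]

  [0] addr=0x1ef blk=61 s=5: MISS | VC []
  [1] addr=0x16a blk=45 s=5: MISS | VC [61]
  [2] addr=0xce blk=25 s=1: MISS | VC [61]
  [3] addr=0x1ea blk=61 s=5: VC-HIT | VC [45]
  [4] addr=0x16b blk=45 s=5: VC-HIT | VC [61]
  [5] addr=0xd9 blk=27 s=3: MISS | VC [61]
  [6] addr=0x1e8 blk=61 s=5: VC-HIT | VC [45]
  [7] addr=0x168 blk=45 s=5: VC-HIT | VC [61]
  [8] addr=0x1fd blk=63 s=7: MISS | VC [61]
  [9] addr=0x16c blk=45 s=5: L1-HIT | VC [61]
  [10] addr=0xcf blk=25 s=1: L1-HIT | VC [61]
  [11] addr=0x1fd blk=63 s=7: L1-HIT | VC [61]
  [12] addr=0x1e9 blk=61 s=5: VC-HIT | VC [45]
  [13] addr=0x1fb blk=63 s=7: L1-HIT | VC [45]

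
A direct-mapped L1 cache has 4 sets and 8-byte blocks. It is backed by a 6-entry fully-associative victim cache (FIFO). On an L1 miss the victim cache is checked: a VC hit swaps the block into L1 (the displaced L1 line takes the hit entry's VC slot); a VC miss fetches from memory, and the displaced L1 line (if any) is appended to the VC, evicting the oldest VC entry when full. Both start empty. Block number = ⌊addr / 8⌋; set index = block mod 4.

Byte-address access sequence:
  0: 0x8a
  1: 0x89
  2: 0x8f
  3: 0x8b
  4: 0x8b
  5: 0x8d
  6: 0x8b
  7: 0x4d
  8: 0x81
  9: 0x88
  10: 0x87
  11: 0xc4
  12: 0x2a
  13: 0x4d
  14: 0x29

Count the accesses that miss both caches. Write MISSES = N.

  [0] addr=0x8a blk=17 s=1: MISS | VC []
  [1] addr=0x89 blk=17 s=1: L1-HIT | VC []
  [2] addr=0x8f blk=17 s=1: L1-HIT | VC []
  [3] addr=0x8b blk=17 s=1: L1-HIT | VC []
  [4] addr=0x8b blk=17 s=1: L1-HIT | VC []
  [5] addr=0x8d blk=17 s=1: L1-HIT | VC []
  [6] addr=0x8b blk=17 s=1: L1-HIT | VC []
  [7] addr=0x4d blk=9 s=1: MISS | VC [17]
  [8] addr=0x81 blk=16 s=0: MISS | VC [17]
  [9] addr=0x88 blk=17 s=1: VC-HIT | VC [9]
  [10] addr=0x87 blk=16 s=0: L1-HIT | VC [9]
  [11] addr=0xc4 blk=24 s=0: MISS | VC [9, 16]
  [12] addr=0x2a blk=5 s=1: MISS | VC [9, 16, 17]
  [13] addr=0x4d blk=9 s=1: VC-HIT | VC [5, 16, 17]
  [14] addr=0x29 blk=5 s=1: VC-HIT | VC [9, 16, 17]

MISSES = 5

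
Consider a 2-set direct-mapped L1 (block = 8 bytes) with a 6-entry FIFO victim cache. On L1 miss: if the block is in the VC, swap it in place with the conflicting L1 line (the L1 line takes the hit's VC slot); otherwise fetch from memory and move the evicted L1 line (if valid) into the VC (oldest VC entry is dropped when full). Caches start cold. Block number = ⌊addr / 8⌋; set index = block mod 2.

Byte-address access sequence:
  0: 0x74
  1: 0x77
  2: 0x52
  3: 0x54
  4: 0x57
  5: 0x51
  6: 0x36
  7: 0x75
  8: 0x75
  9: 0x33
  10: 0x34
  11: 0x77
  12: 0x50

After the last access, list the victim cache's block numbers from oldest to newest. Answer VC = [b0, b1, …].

VC = [6, 14]

#0 0x74→b14/s0 MISS; vc=[]
#1 0x77→b14/s0 L1-HIT; vc=[]
#2 0x52→b10/s0 MISS; vc=[14]
#3 0x54→b10/s0 L1-HIT; vc=[14]
#4 0x57→b10/s0 L1-HIT; vc=[14]
#5 0x51→b10/s0 L1-HIT; vc=[14]
#6 0x36→b6/s0 MISS; vc=[14,10]
#7 0x75→b14/s0 VC-HIT; vc=[6,10]
#8 0x75→b14/s0 L1-HIT; vc=[6,10]
#9 0x33→b6/s0 VC-HIT; vc=[14,10]
#10 0x34→b6/s0 L1-HIT; vc=[14,10]
#11 0x77→b14/s0 VC-HIT; vc=[6,10]
#12 0x50→b10/s0 VC-HIT; vc=[6,14]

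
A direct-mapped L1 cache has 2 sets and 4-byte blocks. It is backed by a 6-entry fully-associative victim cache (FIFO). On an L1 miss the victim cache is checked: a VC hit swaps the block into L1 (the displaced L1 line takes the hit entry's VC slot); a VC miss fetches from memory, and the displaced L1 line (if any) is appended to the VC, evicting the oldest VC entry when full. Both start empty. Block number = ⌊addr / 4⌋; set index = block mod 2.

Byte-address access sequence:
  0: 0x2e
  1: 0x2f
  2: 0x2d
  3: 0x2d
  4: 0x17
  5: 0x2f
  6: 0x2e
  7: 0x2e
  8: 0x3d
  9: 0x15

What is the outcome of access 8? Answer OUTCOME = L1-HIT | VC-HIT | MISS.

OUTCOME = MISS

0: 0x2e (blk 11, set 1) → MISS  vc=[]
1: 0x2f (blk 11, set 1) → L1-HIT  vc=[]
2: 0x2d (blk 11, set 1) → L1-HIT  vc=[]
3: 0x2d (blk 11, set 1) → L1-HIT  vc=[]
4: 0x17 (blk 5, set 1) → MISS  vc=[11]
5: 0x2f (blk 11, set 1) → VC-HIT  vc=[5]
6: 0x2e (blk 11, set 1) → L1-HIT  vc=[5]
7: 0x2e (blk 11, set 1) → L1-HIT  vc=[5]
8: 0x3d (blk 15, set 1) → MISS  vc=[5, 11]
9: 0x15 (blk 5, set 1) → VC-HIT  vc=[15, 11]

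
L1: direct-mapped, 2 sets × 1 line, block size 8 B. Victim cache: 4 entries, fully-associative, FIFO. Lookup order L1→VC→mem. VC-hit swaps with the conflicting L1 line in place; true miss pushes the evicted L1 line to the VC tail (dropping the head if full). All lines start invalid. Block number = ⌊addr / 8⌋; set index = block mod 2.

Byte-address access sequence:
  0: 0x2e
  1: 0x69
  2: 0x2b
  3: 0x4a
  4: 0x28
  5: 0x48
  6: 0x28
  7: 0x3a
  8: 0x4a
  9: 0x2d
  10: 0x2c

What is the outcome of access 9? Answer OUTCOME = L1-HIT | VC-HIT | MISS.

  [0] addr=0x2e blk=5 s=1: MISS | VC []
  [1] addr=0x69 blk=13 s=1: MISS | VC [5]
  [2] addr=0x2b blk=5 s=1: VC-HIT | VC [13]
  [3] addr=0x4a blk=9 s=1: MISS | VC [13, 5]
  [4] addr=0x28 blk=5 s=1: VC-HIT | VC [13, 9]
  [5] addr=0x48 blk=9 s=1: VC-HIT | VC [13, 5]
  [6] addr=0x28 blk=5 s=1: VC-HIT | VC [13, 9]
  [7] addr=0x3a blk=7 s=1: MISS | VC [13, 9, 5]
  [8] addr=0x4a blk=9 s=1: VC-HIT | VC [13, 7, 5]
  [9] addr=0x2d blk=5 s=1: VC-HIT | VC [13, 7, 9]
  [10] addr=0x2c blk=5 s=1: L1-HIT | VC [13, 7, 9]

OUTCOME = VC-HIT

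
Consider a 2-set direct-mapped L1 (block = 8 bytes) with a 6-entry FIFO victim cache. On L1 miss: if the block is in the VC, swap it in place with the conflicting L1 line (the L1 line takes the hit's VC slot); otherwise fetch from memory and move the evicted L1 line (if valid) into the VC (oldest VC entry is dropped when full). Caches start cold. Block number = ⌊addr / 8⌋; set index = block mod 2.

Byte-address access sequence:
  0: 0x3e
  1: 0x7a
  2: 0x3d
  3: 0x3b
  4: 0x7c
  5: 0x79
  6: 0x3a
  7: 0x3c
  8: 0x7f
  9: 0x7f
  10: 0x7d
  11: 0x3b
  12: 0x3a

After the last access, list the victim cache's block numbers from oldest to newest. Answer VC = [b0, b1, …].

VC = [15]

  [0] addr=0x3e blk=7 s=1: MISS | VC []
  [1] addr=0x7a blk=15 s=1: MISS | VC [7]
  [2] addr=0x3d blk=7 s=1: VC-HIT | VC [15]
  [3] addr=0x3b blk=7 s=1: L1-HIT | VC [15]
  [4] addr=0x7c blk=15 s=1: VC-HIT | VC [7]
  [5] addr=0x79 blk=15 s=1: L1-HIT | VC [7]
  [6] addr=0x3a blk=7 s=1: VC-HIT | VC [15]
  [7] addr=0x3c blk=7 s=1: L1-HIT | VC [15]
  [8] addr=0x7f blk=15 s=1: VC-HIT | VC [7]
  [9] addr=0x7f blk=15 s=1: L1-HIT | VC [7]
  [10] addr=0x7d blk=15 s=1: L1-HIT | VC [7]
  [11] addr=0x3b blk=7 s=1: VC-HIT | VC [15]
  [12] addr=0x3a blk=7 s=1: L1-HIT | VC [15]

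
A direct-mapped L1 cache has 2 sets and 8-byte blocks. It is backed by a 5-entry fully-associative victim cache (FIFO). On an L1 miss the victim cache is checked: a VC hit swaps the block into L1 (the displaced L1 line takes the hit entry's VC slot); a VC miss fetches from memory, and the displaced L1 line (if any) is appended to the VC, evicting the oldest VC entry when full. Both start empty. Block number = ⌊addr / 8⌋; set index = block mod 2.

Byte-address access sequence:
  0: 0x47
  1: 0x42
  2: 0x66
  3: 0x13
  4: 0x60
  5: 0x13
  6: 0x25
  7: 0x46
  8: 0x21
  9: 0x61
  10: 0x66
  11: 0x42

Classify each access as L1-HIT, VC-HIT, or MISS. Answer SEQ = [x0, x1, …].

SEQ = [MISS, L1-HIT, MISS, MISS, VC-HIT, VC-HIT, MISS, VC-HIT, VC-HIT, VC-HIT, L1-HIT, VC-HIT]

#0 0x47→b8/s0 MISS; vc=[]
#1 0x42→b8/s0 L1-HIT; vc=[]
#2 0x66→b12/s0 MISS; vc=[8]
#3 0x13→b2/s0 MISS; vc=[8,12]
#4 0x60→b12/s0 VC-HIT; vc=[8,2]
#5 0x13→b2/s0 VC-HIT; vc=[8,12]
#6 0x25→b4/s0 MISS; vc=[8,12,2]
#7 0x46→b8/s0 VC-HIT; vc=[4,12,2]
#8 0x21→b4/s0 VC-HIT; vc=[8,12,2]
#9 0x61→b12/s0 VC-HIT; vc=[8,4,2]
#10 0x66→b12/s0 L1-HIT; vc=[8,4,2]
#11 0x42→b8/s0 VC-HIT; vc=[12,4,2]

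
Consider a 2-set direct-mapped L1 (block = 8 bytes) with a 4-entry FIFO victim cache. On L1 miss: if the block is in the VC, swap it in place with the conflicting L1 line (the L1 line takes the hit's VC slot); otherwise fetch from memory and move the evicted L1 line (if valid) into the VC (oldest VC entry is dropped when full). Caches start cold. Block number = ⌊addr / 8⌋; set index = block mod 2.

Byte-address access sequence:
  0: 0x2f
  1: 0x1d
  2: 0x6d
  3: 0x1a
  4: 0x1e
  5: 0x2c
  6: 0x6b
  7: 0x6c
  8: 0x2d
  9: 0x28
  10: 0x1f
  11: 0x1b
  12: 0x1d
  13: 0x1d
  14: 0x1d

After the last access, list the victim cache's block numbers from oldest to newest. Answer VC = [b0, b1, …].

#0 0x2f→b5/s1 MISS; vc=[]
#1 0x1d→b3/s1 MISS; vc=[5]
#2 0x6d→b13/s1 MISS; vc=[5,3]
#3 0x1a→b3/s1 VC-HIT; vc=[5,13]
#4 0x1e→b3/s1 L1-HIT; vc=[5,13]
#5 0x2c→b5/s1 VC-HIT; vc=[3,13]
#6 0x6b→b13/s1 VC-HIT; vc=[3,5]
#7 0x6c→b13/s1 L1-HIT; vc=[3,5]
#8 0x2d→b5/s1 VC-HIT; vc=[3,13]
#9 0x28→b5/s1 L1-HIT; vc=[3,13]
#10 0x1f→b3/s1 VC-HIT; vc=[5,13]
#11 0x1b→b3/s1 L1-HIT; vc=[5,13]
#12 0x1d→b3/s1 L1-HIT; vc=[5,13]
#13 0x1d→b3/s1 L1-HIT; vc=[5,13]
#14 0x1d→b3/s1 L1-HIT; vc=[5,13]

VC = [5, 13]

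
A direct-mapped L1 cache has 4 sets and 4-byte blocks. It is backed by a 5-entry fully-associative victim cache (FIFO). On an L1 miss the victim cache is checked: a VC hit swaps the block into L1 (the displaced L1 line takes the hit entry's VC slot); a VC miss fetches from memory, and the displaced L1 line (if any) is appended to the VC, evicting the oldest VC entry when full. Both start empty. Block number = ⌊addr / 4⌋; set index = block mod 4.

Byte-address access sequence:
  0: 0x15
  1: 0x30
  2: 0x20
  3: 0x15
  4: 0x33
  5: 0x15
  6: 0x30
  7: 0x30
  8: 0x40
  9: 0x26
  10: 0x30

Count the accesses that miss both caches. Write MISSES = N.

0: 0x15 (blk 5, set 1) → MISS  vc=[]
1: 0x30 (blk 12, set 0) → MISS  vc=[]
2: 0x20 (blk 8, set 0) → MISS  vc=[12]
3: 0x15 (blk 5, set 1) → L1-HIT  vc=[12]
4: 0x33 (blk 12, set 0) → VC-HIT  vc=[8]
5: 0x15 (blk 5, set 1) → L1-HIT  vc=[8]
6: 0x30 (blk 12, set 0) → L1-HIT  vc=[8]
7: 0x30 (blk 12, set 0) → L1-HIT  vc=[8]
8: 0x40 (blk 16, set 0) → MISS  vc=[8, 12]
9: 0x26 (blk 9, set 1) → MISS  vc=[8, 12, 5]
10: 0x30 (blk 12, set 0) → VC-HIT  vc=[8, 16, 5]

MISSES = 5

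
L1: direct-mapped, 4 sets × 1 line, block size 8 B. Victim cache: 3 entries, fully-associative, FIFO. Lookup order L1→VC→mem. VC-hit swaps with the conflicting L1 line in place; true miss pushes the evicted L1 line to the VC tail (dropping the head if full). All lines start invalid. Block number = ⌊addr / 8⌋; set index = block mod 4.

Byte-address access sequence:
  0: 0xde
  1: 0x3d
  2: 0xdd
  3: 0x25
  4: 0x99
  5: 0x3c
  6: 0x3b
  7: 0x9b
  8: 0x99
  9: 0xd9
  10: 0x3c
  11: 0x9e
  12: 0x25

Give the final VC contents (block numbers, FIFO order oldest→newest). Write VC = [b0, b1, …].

  [0] addr=0xde blk=27 s=3: MISS | VC []
  [1] addr=0x3d blk=7 s=3: MISS | VC [27]
  [2] addr=0xdd blk=27 s=3: VC-HIT | VC [7]
  [3] addr=0x25 blk=4 s=0: MISS | VC [7]
  [4] addr=0x99 blk=19 s=3: MISS | VC [7, 27]
  [5] addr=0x3c blk=7 s=3: VC-HIT | VC [19, 27]
  [6] addr=0x3b blk=7 s=3: L1-HIT | VC [19, 27]
  [7] addr=0x9b blk=19 s=3: VC-HIT | VC [7, 27]
  [8] addr=0x99 blk=19 s=3: L1-HIT | VC [7, 27]
  [9] addr=0xd9 blk=27 s=3: VC-HIT | VC [7, 19]
  [10] addr=0x3c blk=7 s=3: VC-HIT | VC [27, 19]
  [11] addr=0x9e blk=19 s=3: VC-HIT | VC [27, 7]
  [12] addr=0x25 blk=4 s=0: L1-HIT | VC [27, 7]

VC = [27, 7]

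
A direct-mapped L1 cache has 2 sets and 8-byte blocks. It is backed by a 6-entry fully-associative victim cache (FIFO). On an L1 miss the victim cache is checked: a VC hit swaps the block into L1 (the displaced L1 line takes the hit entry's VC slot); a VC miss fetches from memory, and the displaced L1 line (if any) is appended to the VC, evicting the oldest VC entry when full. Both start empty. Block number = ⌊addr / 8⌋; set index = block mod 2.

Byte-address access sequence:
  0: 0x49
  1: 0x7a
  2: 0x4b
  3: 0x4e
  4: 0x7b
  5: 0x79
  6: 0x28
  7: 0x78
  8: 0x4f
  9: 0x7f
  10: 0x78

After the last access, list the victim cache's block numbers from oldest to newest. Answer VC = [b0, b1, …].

#0 0x49→b9/s1 MISS; vc=[]
#1 0x7a→b15/s1 MISS; vc=[9]
#2 0x4b→b9/s1 VC-HIT; vc=[15]
#3 0x4e→b9/s1 L1-HIT; vc=[15]
#4 0x7b→b15/s1 VC-HIT; vc=[9]
#5 0x79→b15/s1 L1-HIT; vc=[9]
#6 0x28→b5/s1 MISS; vc=[9,15]
#7 0x78→b15/s1 VC-HIT; vc=[9,5]
#8 0x4f→b9/s1 VC-HIT; vc=[15,5]
#9 0x7f→b15/s1 VC-HIT; vc=[9,5]
#10 0x78→b15/s1 L1-HIT; vc=[9,5]

VC = [9, 5]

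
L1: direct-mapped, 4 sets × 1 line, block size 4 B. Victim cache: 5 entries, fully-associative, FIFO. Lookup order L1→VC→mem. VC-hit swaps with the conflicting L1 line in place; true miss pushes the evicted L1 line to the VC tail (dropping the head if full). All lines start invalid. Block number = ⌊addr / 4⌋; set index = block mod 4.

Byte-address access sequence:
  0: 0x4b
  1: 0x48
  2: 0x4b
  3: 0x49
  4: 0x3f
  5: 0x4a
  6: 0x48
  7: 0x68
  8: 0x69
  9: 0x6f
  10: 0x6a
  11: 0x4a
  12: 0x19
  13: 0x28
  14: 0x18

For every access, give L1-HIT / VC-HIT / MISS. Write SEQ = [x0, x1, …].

SEQ = [MISS, L1-HIT, L1-HIT, L1-HIT, MISS, L1-HIT, L1-HIT, MISS, L1-HIT, MISS, L1-HIT, VC-HIT, MISS, MISS, VC-HIT]

#0 0x4b→b18/s2 MISS; vc=[]
#1 0x48→b18/s2 L1-HIT; vc=[]
#2 0x4b→b18/s2 L1-HIT; vc=[]
#3 0x49→b18/s2 L1-HIT; vc=[]
#4 0x3f→b15/s3 MISS; vc=[]
#5 0x4a→b18/s2 L1-HIT; vc=[]
#6 0x48→b18/s2 L1-HIT; vc=[]
#7 0x68→b26/s2 MISS; vc=[18]
#8 0x69→b26/s2 L1-HIT; vc=[18]
#9 0x6f→b27/s3 MISS; vc=[18,15]
#10 0x6a→b26/s2 L1-HIT; vc=[18,15]
#11 0x4a→b18/s2 VC-HIT; vc=[26,15]
#12 0x19→b6/s2 MISS; vc=[26,15,18]
#13 0x28→b10/s2 MISS; vc=[26,15,18,6]
#14 0x18→b6/s2 VC-HIT; vc=[26,15,18,10]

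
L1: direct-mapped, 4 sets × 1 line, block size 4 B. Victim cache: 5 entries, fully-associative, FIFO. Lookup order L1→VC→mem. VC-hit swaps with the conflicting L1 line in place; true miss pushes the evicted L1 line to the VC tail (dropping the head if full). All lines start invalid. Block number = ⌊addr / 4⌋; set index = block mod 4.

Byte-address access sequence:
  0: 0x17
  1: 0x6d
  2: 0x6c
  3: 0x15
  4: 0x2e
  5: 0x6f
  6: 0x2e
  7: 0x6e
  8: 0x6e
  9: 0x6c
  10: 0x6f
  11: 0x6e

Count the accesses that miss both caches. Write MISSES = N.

MISSES = 3

#0 0x17→b5/s1 MISS; vc=[]
#1 0x6d→b27/s3 MISS; vc=[]
#2 0x6c→b27/s3 L1-HIT; vc=[]
#3 0x15→b5/s1 L1-HIT; vc=[]
#4 0x2e→b11/s3 MISS; vc=[27]
#5 0x6f→b27/s3 VC-HIT; vc=[11]
#6 0x2e→b11/s3 VC-HIT; vc=[27]
#7 0x6e→b27/s3 VC-HIT; vc=[11]
#8 0x6e→b27/s3 L1-HIT; vc=[11]
#9 0x6c→b27/s3 L1-HIT; vc=[11]
#10 0x6f→b27/s3 L1-HIT; vc=[11]
#11 0x6e→b27/s3 L1-HIT; vc=[11]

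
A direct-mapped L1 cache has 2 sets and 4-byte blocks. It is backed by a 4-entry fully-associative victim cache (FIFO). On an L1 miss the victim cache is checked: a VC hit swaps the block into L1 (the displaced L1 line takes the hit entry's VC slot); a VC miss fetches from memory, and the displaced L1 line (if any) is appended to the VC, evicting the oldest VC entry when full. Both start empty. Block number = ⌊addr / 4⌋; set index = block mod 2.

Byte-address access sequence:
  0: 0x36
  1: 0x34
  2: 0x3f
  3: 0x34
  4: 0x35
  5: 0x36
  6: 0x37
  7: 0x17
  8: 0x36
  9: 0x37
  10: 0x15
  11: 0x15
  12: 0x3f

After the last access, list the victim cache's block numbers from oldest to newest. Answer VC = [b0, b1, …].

VC = [5, 13]

0: 0x36 (blk 13, set 1) → MISS  vc=[]
1: 0x34 (blk 13, set 1) → L1-HIT  vc=[]
2: 0x3f (blk 15, set 1) → MISS  vc=[13]
3: 0x34 (blk 13, set 1) → VC-HIT  vc=[15]
4: 0x35 (blk 13, set 1) → L1-HIT  vc=[15]
5: 0x36 (blk 13, set 1) → L1-HIT  vc=[15]
6: 0x37 (blk 13, set 1) → L1-HIT  vc=[15]
7: 0x17 (blk 5, set 1) → MISS  vc=[15, 13]
8: 0x36 (blk 13, set 1) → VC-HIT  vc=[15, 5]
9: 0x37 (blk 13, set 1) → L1-HIT  vc=[15, 5]
10: 0x15 (blk 5, set 1) → VC-HIT  vc=[15, 13]
11: 0x15 (blk 5, set 1) → L1-HIT  vc=[15, 13]
12: 0x3f (blk 15, set 1) → VC-HIT  vc=[5, 13]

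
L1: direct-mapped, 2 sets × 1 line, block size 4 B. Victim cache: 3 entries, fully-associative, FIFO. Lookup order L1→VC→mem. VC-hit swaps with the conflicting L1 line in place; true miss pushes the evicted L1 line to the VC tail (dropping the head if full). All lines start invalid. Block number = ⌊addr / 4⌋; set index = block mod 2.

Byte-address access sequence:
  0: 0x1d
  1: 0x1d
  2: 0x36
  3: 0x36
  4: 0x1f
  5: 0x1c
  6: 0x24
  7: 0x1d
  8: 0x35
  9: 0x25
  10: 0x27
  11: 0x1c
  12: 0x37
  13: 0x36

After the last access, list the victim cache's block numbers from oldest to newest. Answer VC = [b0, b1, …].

  [0] addr=0x1d blk=7 s=1: MISS | VC []
  [1] addr=0x1d blk=7 s=1: L1-HIT | VC []
  [2] addr=0x36 blk=13 s=1: MISS | VC [7]
  [3] addr=0x36 blk=13 s=1: L1-HIT | VC [7]
  [4] addr=0x1f blk=7 s=1: VC-HIT | VC [13]
  [5] addr=0x1c blk=7 s=1: L1-HIT | VC [13]
  [6] addr=0x24 blk=9 s=1: MISS | VC [13, 7]
  [7] addr=0x1d blk=7 s=1: VC-HIT | VC [13, 9]
  [8] addr=0x35 blk=13 s=1: VC-HIT | VC [7, 9]
  [9] addr=0x25 blk=9 s=1: VC-HIT | VC [7, 13]
  [10] addr=0x27 blk=9 s=1: L1-HIT | VC [7, 13]
  [11] addr=0x1c blk=7 s=1: VC-HIT | VC [9, 13]
  [12] addr=0x37 blk=13 s=1: VC-HIT | VC [9, 7]
  [13] addr=0x36 blk=13 s=1: L1-HIT | VC [9, 7]

VC = [9, 7]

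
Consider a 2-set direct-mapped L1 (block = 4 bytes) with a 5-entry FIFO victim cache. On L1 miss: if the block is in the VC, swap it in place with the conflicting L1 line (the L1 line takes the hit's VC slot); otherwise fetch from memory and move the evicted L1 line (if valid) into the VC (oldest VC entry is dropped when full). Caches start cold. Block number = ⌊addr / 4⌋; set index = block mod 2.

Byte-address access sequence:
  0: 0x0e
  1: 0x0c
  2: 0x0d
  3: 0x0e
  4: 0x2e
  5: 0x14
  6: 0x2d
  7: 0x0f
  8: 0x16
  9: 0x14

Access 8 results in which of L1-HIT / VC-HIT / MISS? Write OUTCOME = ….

  [0] addr=0xe blk=3 s=1: MISS | VC []
  [1] addr=0xc blk=3 s=1: L1-HIT | VC []
  [2] addr=0xd blk=3 s=1: L1-HIT | VC []
  [3] addr=0xe blk=3 s=1: L1-HIT | VC []
  [4] addr=0x2e blk=11 s=1: MISS | VC [3]
  [5] addr=0x14 blk=5 s=1: MISS | VC [3, 11]
  [6] addr=0x2d blk=11 s=1: VC-HIT | VC [3, 5]
  [7] addr=0xf blk=3 s=1: VC-HIT | VC [11, 5]
  [8] addr=0x16 blk=5 s=1: VC-HIT | VC [11, 3]
  [9] addr=0x14 blk=5 s=1: L1-HIT | VC [11, 3]

OUTCOME = VC-HIT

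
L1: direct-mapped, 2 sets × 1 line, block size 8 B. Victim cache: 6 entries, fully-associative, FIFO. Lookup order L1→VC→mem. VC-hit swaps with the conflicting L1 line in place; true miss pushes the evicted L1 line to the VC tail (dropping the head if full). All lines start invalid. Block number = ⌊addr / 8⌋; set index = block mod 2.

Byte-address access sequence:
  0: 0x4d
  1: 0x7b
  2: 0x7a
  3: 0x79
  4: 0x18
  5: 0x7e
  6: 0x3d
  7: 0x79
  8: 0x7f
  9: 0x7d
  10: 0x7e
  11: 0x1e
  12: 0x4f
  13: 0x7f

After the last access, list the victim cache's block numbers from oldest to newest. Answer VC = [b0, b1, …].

0: 0x4d (blk 9, set 1) → MISS  vc=[]
1: 0x7b (blk 15, set 1) → MISS  vc=[9]
2: 0x7a (blk 15, set 1) → L1-HIT  vc=[9]
3: 0x79 (blk 15, set 1) → L1-HIT  vc=[9]
4: 0x18 (blk 3, set 1) → MISS  vc=[9, 15]
5: 0x7e (blk 15, set 1) → VC-HIT  vc=[9, 3]
6: 0x3d (blk 7, set 1) → MISS  vc=[9, 3, 15]
7: 0x79 (blk 15, set 1) → VC-HIT  vc=[9, 3, 7]
8: 0x7f (blk 15, set 1) → L1-HIT  vc=[9, 3, 7]
9: 0x7d (blk 15, set 1) → L1-HIT  vc=[9, 3, 7]
10: 0x7e (blk 15, set 1) → L1-HIT  vc=[9, 3, 7]
11: 0x1e (blk 3, set 1) → VC-HIT  vc=[9, 15, 7]
12: 0x4f (blk 9, set 1) → VC-HIT  vc=[3, 15, 7]
13: 0x7f (blk 15, set 1) → VC-HIT  vc=[3, 9, 7]

VC = [3, 9, 7]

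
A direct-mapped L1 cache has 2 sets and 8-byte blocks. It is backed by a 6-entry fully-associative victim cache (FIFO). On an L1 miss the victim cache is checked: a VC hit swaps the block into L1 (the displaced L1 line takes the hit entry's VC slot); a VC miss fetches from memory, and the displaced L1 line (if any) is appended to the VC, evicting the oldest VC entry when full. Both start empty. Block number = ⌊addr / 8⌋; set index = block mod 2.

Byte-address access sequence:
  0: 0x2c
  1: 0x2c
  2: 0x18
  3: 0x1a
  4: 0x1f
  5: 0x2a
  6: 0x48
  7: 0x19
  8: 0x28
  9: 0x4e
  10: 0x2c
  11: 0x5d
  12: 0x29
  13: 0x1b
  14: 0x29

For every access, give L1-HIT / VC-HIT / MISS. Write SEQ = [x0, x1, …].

SEQ = [MISS, L1-HIT, MISS, L1-HIT, L1-HIT, VC-HIT, MISS, VC-HIT, VC-HIT, VC-HIT, VC-HIT, MISS, VC-HIT, VC-HIT, VC-HIT]

  [0] addr=0x2c blk=5 s=1: MISS | VC []
  [1] addr=0x2c blk=5 s=1: L1-HIT | VC []
  [2] addr=0x18 blk=3 s=1: MISS | VC [5]
  [3] addr=0x1a blk=3 s=1: L1-HIT | VC [5]
  [4] addr=0x1f blk=3 s=1: L1-HIT | VC [5]
  [5] addr=0x2a blk=5 s=1: VC-HIT | VC [3]
  [6] addr=0x48 blk=9 s=1: MISS | VC [3, 5]
  [7] addr=0x19 blk=3 s=1: VC-HIT | VC [9, 5]
  [8] addr=0x28 blk=5 s=1: VC-HIT | VC [9, 3]
  [9] addr=0x4e blk=9 s=1: VC-HIT | VC [5, 3]
  [10] addr=0x2c blk=5 s=1: VC-HIT | VC [9, 3]
  [11] addr=0x5d blk=11 s=1: MISS | VC [9, 3, 5]
  [12] addr=0x29 blk=5 s=1: VC-HIT | VC [9, 3, 11]
  [13] addr=0x1b blk=3 s=1: VC-HIT | VC [9, 5, 11]
  [14] addr=0x29 blk=5 s=1: VC-HIT | VC [9, 3, 11]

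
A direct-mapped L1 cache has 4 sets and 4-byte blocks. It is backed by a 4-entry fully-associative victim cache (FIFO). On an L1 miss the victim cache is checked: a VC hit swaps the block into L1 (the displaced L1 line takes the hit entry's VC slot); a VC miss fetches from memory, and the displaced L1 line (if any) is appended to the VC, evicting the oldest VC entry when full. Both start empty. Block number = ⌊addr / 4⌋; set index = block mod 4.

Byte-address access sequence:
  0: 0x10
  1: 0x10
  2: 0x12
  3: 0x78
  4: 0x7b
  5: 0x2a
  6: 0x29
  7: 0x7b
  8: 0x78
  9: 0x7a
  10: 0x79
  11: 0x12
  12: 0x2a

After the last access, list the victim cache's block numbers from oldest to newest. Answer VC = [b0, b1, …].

VC = [30]

0: 0x10 (blk 4, set 0) → MISS  vc=[]
1: 0x10 (blk 4, set 0) → L1-HIT  vc=[]
2: 0x12 (blk 4, set 0) → L1-HIT  vc=[]
3: 0x78 (blk 30, set 2) → MISS  vc=[]
4: 0x7b (blk 30, set 2) → L1-HIT  vc=[]
5: 0x2a (blk 10, set 2) → MISS  vc=[30]
6: 0x29 (blk 10, set 2) → L1-HIT  vc=[30]
7: 0x7b (blk 30, set 2) → VC-HIT  vc=[10]
8: 0x78 (blk 30, set 2) → L1-HIT  vc=[10]
9: 0x7a (blk 30, set 2) → L1-HIT  vc=[10]
10: 0x79 (blk 30, set 2) → L1-HIT  vc=[10]
11: 0x12 (blk 4, set 0) → L1-HIT  vc=[10]
12: 0x2a (blk 10, set 2) → VC-HIT  vc=[30]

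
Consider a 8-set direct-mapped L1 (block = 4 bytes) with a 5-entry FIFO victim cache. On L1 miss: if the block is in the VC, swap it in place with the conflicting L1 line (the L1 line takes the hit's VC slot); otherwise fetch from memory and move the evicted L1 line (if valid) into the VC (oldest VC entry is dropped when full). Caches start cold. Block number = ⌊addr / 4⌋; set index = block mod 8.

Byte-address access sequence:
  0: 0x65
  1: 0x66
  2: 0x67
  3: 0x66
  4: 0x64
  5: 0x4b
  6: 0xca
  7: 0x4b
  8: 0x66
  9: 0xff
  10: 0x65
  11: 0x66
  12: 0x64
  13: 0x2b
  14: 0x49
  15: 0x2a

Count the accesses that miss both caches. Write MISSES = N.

#0 0x65→b25/s1 MISS; vc=[]
#1 0x66→b25/s1 L1-HIT; vc=[]
#2 0x67→b25/s1 L1-HIT; vc=[]
#3 0x66→b25/s1 L1-HIT; vc=[]
#4 0x64→b25/s1 L1-HIT; vc=[]
#5 0x4b→b18/s2 MISS; vc=[]
#6 0xca→b50/s2 MISS; vc=[18]
#7 0x4b→b18/s2 VC-HIT; vc=[50]
#8 0x66→b25/s1 L1-HIT; vc=[50]
#9 0xff→b63/s7 MISS; vc=[50]
#10 0x65→b25/s1 L1-HIT; vc=[50]
#11 0x66→b25/s1 L1-HIT; vc=[50]
#12 0x64→b25/s1 L1-HIT; vc=[50]
#13 0x2b→b10/s2 MISS; vc=[50,18]
#14 0x49→b18/s2 VC-HIT; vc=[50,10]
#15 0x2a→b10/s2 VC-HIT; vc=[50,18]

MISSES = 5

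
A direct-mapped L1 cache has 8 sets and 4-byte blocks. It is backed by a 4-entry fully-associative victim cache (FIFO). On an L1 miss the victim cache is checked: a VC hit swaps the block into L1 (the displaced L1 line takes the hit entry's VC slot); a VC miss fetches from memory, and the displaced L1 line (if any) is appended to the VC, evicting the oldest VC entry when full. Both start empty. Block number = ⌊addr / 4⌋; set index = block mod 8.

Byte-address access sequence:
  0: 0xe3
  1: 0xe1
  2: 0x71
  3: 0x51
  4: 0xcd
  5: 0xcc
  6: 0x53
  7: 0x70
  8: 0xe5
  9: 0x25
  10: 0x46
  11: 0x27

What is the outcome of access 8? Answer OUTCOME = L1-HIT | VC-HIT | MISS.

OUTCOME = MISS

#0 0xe3→b56/s0 MISS; vc=[]
#1 0xe1→b56/s0 L1-HIT; vc=[]
#2 0x71→b28/s4 MISS; vc=[]
#3 0x51→b20/s4 MISS; vc=[28]
#4 0xcd→b51/s3 MISS; vc=[28]
#5 0xcc→b51/s3 L1-HIT; vc=[28]
#6 0x53→b20/s4 L1-HIT; vc=[28]
#7 0x70→b28/s4 VC-HIT; vc=[20]
#8 0xe5→b57/s1 MISS; vc=[20]
#9 0x25→b9/s1 MISS; vc=[20,57]
#10 0x46→b17/s1 MISS; vc=[20,57,9]
#11 0x27→b9/s1 VC-HIT; vc=[20,57,17]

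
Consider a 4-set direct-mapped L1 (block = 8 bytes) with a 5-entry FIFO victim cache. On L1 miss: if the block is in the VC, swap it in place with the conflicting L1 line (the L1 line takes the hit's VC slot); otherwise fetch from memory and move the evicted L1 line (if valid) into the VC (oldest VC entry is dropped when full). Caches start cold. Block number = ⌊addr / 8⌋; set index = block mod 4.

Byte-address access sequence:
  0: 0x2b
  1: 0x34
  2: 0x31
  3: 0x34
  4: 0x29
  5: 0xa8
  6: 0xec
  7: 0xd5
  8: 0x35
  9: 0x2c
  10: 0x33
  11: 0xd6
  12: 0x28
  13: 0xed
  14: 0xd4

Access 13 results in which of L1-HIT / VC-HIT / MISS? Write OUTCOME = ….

OUTCOME = VC-HIT

#0 0x2b→b5/s1 MISS; vc=[]
#1 0x34→b6/s2 MISS; vc=[]
#2 0x31→b6/s2 L1-HIT; vc=[]
#3 0x34→b6/s2 L1-HIT; vc=[]
#4 0x29→b5/s1 L1-HIT; vc=[]
#5 0xa8→b21/s1 MISS; vc=[5]
#6 0xec→b29/s1 MISS; vc=[5,21]
#7 0xd5→b26/s2 MISS; vc=[5,21,6]
#8 0x35→b6/s2 VC-HIT; vc=[5,21,26]
#9 0x2c→b5/s1 VC-HIT; vc=[29,21,26]
#10 0x33→b6/s2 L1-HIT; vc=[29,21,26]
#11 0xd6→b26/s2 VC-HIT; vc=[29,21,6]
#12 0x28→b5/s1 L1-HIT; vc=[29,21,6]
#13 0xed→b29/s1 VC-HIT; vc=[5,21,6]
#14 0xd4→b26/s2 L1-HIT; vc=[5,21,6]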